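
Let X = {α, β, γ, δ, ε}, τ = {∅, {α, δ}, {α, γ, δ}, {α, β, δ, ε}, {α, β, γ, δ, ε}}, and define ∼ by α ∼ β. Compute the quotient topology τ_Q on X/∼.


X/∼ = {[α=β], [γ], [δ], [ε]}; |τ_Q| = 3.

Equivalence classes: [α=β], [γ], [δ], [ε].
Quotient map π: X → X/∼ sends α ↦ [α=β], β ↦ [α=β], γ ↦ [γ], δ ↦ [δ], ε ↦ [ε].
For each subset V ⊆ X/∼, compute π^{-1}(V) ⊆ X and check whether π^{-1}(V) ∈ τ. V is open in τ_Q iff π^{-1}(V) ∈ τ.
  V = {}: π^{-1}(V) = ∅ ∈ τ ✓.
  V = {[α=β]}: π^{-1}(V) = {α, β} ∉ τ ✗.
  V = {[γ]}: π^{-1}(V) = {γ} ∉ τ ✗.
  V = {[α=β], [γ]}: π^{-1}(V) = {α, β, γ} ∉ τ ✗.
  V = {[δ]}: π^{-1}(V) = {δ} ∉ τ ✗.
  V = {[α=β], [δ]}: π^{-1}(V) = {α, β, δ} ∉ τ ✗.
  V = {[γ], [δ]}: π^{-1}(V) = {γ, δ} ∉ τ ✗.
  V = {[α=β], [γ], [δ]}: π^{-1}(V) = {α, β, γ, δ} ∉ τ ✗.
  V = {[ε]}: π^{-1}(V) = {ε} ∉ τ ✗.
  V = {[α=β], [ε]}: π^{-1}(V) = {α, β, ε} ∉ τ ✗.
  V = {[γ], [ε]}: π^{-1}(V) = {γ, ε} ∉ τ ✗.
  V = {[α=β], [γ], [ε]}: π^{-1}(V) = {α, β, γ, ε} ∉ τ ✗.
  V = {[δ], [ε]}: π^{-1}(V) = {δ, ε} ∉ τ ✗.
  V = {[α=β], [δ], [ε]}: π^{-1}(V) = {α, β, δ, ε} ∈ τ ✓.
  V = {[γ], [δ], [ε]}: π^{-1}(V) = {γ, δ, ε} ∉ τ ✗.
  V = {[α=β], [γ], [δ], [ε]}: π^{-1}(V) = {α, β, γ, δ, ε} ∈ τ ✓.
Open sets in the quotient: τ_Q = {{}, {[α=β], [δ], [ε]}, {[α=β], [γ], [δ], [ε]}} (3 elements).


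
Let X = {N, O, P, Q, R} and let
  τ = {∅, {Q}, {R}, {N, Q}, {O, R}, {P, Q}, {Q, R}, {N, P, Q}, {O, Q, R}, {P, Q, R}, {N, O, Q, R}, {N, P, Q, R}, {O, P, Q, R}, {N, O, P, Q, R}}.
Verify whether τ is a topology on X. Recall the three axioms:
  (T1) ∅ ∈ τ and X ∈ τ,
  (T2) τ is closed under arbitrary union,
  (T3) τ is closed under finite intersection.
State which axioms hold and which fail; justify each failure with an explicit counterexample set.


τ is NOT a topology on X.

Axiom (T1): ∅ ∈ τ? Yes; X ∈ τ? Yes.
Axiom (T2/T3): check pairwise unions and intersections of members of τ.
Counterexample for (T2): {R} ∪ {N, Q} = {N, Q, R} ∉ τ. Therefore τ is NOT a topology.


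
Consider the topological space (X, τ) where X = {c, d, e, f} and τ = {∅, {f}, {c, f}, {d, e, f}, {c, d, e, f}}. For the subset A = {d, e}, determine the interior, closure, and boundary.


int(A) = ∅, cl(A) = {d, e}, ∂A = {d, e}.

Closed sets in (X, τ) are complements of opens:
  closed(X, τ) = {∅, {c}, {d, e}, {c, d, e}, {c, d, e, f}}.
int(A) = ⋃ {U ∈ τ : U ⊆ A}. Opens contained in A: ∅.
Taking the union of these: int(A) = ∅.
cl(A) = ⋂ {C closed : A ⊆ C}. Closed sets containing A: {d, e}, {c, d, e}, {c, d, e, f}.
Intersecting these: cl(A) = {d, e}.
∂A = cl(A) ∖ int(A) = {d, e} ∖ ∅ = {d, e}.


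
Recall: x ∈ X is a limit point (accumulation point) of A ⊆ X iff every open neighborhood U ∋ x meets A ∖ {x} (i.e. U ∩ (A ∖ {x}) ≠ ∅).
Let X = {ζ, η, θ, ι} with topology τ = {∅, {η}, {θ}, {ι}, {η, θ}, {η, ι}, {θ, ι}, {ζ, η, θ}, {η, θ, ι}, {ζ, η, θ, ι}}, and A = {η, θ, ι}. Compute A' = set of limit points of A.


A' = {ζ}

For each x ∈ X, list the open sets U ∈ τ with x ∈ U, then check whether U ∩ (A ∖ {x}) ≠ ∅ for every such U.
  x = ζ: opens ∋ x are {ζ, η, θ}, {ζ, η, θ, ι}; each meets A ∖ {ζ}, so x IS a limit point.
  x = η: open {η} ∋ x has {η} ∩ (A ∖ {η}) = ∅, so x is NOT a limit point.
  x = θ: open {θ} ∋ x has {θ} ∩ (A ∖ {θ}) = ∅, so x is NOT a limit point.
  x = ι: open {ι} ∋ x has {ι} ∩ (A ∖ {ι}) = ∅, so x is NOT a limit point.
Collecting: A' = {ζ}.


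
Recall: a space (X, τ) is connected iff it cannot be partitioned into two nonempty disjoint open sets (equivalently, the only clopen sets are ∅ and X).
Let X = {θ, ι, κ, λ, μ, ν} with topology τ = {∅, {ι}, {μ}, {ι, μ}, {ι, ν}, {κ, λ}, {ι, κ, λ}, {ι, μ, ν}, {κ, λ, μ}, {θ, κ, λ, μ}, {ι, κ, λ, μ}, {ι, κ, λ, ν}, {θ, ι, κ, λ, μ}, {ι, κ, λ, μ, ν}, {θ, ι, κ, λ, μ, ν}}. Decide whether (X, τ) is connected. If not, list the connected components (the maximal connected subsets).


(X, τ) is disconnected; components = [{ι, ν}, {θ, κ, λ, μ}].

Find clopen sets (U ∈ τ with X ∖ U ∈ τ):
  U = ∅, X ∖ U = {θ, ι, κ, λ, μ, ν} — both open, so U is clopen.
  U = {ι, ν}, X ∖ U = {θ, κ, λ, μ} — both open, so U is clopen.
  U = {θ, κ, λ, μ}, X ∖ U = {ι, ν} — both open, so U is clopen.
  U = {θ, ι, κ, λ, μ, ν}, X ∖ U = ∅ — both open, so U is clopen.
Nontrivial clopen(s) exist: e.g. {θ, κ, λ, μ}. So (X, τ) is disconnected.
Compute connected components by grouping points that agree on all clopens:
  component: {ι, ν}
  component: {θ, κ, λ, μ}


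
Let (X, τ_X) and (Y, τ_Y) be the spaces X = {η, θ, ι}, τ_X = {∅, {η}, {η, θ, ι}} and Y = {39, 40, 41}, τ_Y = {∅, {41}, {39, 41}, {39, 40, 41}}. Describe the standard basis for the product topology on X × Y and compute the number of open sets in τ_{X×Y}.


Basis B = {∅ × ∅, {η} × {41}, {η} × {39, 41}, {η} × {39, 40, 41}, {η, θ, ι} × {41}, {η, θ, ι} × {39, 41}, {η, θ, ι} × {39, 40, 41}}; |τ_{X×Y}| = 10.

Enumerate products U × V with U ∈ τ_X, V ∈ τ_Y (deduplicated):
  ∅ × ∅ = {} (∅)
  {η} × {41} = {(η,41)}
  {η} × {39, 41} = {(η,39), (η,41)}
  {η} × {39, 40, 41} = {(η,39), (η,40), (η,41)}
  {η, θ, ι} × {41} = {(η,41), (θ,41), (ι,41)}
  {η, θ, ι} × {39, 41} = {(η,39), (η,41), (θ,39), (θ,41), (ι,39), (ι,41)}
  {η, θ, ι} × {39, 40, 41} = {(η,39), (η,40), (η,41), (θ,39), (θ,40), (θ,41), (ι,39), (ι,40), (ι,41)}
These 7 distinct sets form the basis B.
Close under arbitrary unions to get τ_{X×Y}; counting gives |τ_{X×Y}| = 10.


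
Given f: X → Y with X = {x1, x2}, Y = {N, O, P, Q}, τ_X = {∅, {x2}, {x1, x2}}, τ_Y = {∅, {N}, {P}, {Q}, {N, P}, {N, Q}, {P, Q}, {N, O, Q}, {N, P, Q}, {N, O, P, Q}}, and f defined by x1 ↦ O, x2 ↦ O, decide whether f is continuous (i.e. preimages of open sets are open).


f IS continuous.

Compute f^{-1}(U) for each U ∈ τ_Y:
  U = ∅: f^{-1}(U) = ∅ ∈ τ_X ✓.
  U = {N}: f^{-1}(U) = ∅ ∈ τ_X ✓.
  U = {P}: f^{-1}(U) = ∅ ∈ τ_X ✓.
  U = {Q}: f^{-1}(U) = ∅ ∈ τ_X ✓.
  U = {N, P}: f^{-1}(U) = ∅ ∈ τ_X ✓.
  U = {N, Q}: f^{-1}(U) = ∅ ∈ τ_X ✓.
  U = {P, Q}: f^{-1}(U) = ∅ ∈ τ_X ✓.
  U = {N, O, Q}: f^{-1}(U) = {x1, x2} ∈ τ_X ✓.
  U = {N, P, Q}: f^{-1}(U) = ∅ ∈ τ_X ✓.
  U = {N, O, P, Q}: f^{-1}(U) = {x1, x2} ∈ τ_X ✓.
Every preimage lies in τ_X, so f IS continuous.


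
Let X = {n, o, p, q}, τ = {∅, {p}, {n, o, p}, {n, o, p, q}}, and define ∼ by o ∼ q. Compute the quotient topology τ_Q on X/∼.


X/∼ = {[n], [o=q], [p]}; |τ_Q| = 3.

Equivalence classes: [n], [o=q], [p].
Quotient map π: X → X/∼ sends n ↦ [n], o ↦ [o=q], p ↦ [p], q ↦ [o=q].
For each subset V ⊆ X/∼, compute π^{-1}(V) ⊆ X and check whether π^{-1}(V) ∈ τ. V is open in τ_Q iff π^{-1}(V) ∈ τ.
  V = {}: π^{-1}(V) = ∅ ∈ τ ✓.
  V = {[n]}: π^{-1}(V) = {n} ∉ τ ✗.
  V = {[o=q]}: π^{-1}(V) = {o, q} ∉ τ ✗.
  V = {[n], [o=q]}: π^{-1}(V) = {n, o, q} ∉ τ ✗.
  V = {[p]}: π^{-1}(V) = {p} ∈ τ ✓.
  V = {[n], [p]}: π^{-1}(V) = {n, p} ∉ τ ✗.
  V = {[o=q], [p]}: π^{-1}(V) = {o, p, q} ∉ τ ✗.
  V = {[n], [o=q], [p]}: π^{-1}(V) = {n, o, p, q} ∈ τ ✓.
Open sets in the quotient: τ_Q = {{}, {[p]}, {[n], [o=q], [p]}} (3 elements).


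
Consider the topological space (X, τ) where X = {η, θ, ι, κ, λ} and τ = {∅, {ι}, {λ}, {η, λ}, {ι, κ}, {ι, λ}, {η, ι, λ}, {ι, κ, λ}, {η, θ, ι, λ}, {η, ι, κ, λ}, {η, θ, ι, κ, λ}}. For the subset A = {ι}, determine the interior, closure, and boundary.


int(A) = {ι}, cl(A) = {θ, ι, κ}, ∂A = {θ, κ}.

Closed sets in (X, τ) are complements of opens:
  closed(X, τ) = {∅, {θ}, {κ}, {η, θ}, {θ, κ}, {η, θ, κ}, {η, θ, λ}, {θ, ι, κ}, {η, θ, ι, κ}, {η, θ, κ, λ}, {η, θ, ι, κ, λ}}.
int(A) = ⋃ {U ∈ τ : U ⊆ A}. Opens contained in A: ∅, {ι}.
Taking the union of these: int(A) = {ι}.
cl(A) = ⋂ {C closed : A ⊆ C}. Closed sets containing A: {θ, ι, κ}, {η, θ, ι, κ}, {η, θ, ι, κ, λ}.
Intersecting these: cl(A) = {θ, ι, κ}.
∂A = cl(A) ∖ int(A) = {θ, ι, κ} ∖ {ι} = {θ, κ}.


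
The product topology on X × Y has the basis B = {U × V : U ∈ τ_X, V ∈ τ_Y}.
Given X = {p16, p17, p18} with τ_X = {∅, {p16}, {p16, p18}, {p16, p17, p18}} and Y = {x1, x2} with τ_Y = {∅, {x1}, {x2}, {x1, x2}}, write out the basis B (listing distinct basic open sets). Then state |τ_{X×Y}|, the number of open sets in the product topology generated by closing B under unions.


Basis B = {∅ × ∅, {p16} × {x1}, {p16} × {x2}, {p16} × {x1, x2}, {p16, p18} × {x1}, {p16, p18} × {x2}, {p16, p17, p18} × {x1}, {p16, p17, p18} × {x2}, {p16, p18} × {x1, x2}, {p16, p17, p18} × {x1, x2}}; |τ_{X×Y}| = 16.

Enumerate products U × V with U ∈ τ_X, V ∈ τ_Y (deduplicated):
  ∅ × ∅ = {} (∅)
  {p16} × {x1} = {(p16,x1)}
  {p16} × {x2} = {(p16,x2)}
  {p16} × {x1, x2} = {(p16,x1), (p16,x2)}
  {p16, p18} × {x1} = {(p16,x1), (p18,x1)}
  {p16, p18} × {x2} = {(p16,x2), (p18,x2)}
  {p16, p17, p18} × {x1} = {(p16,x1), (p17,x1), (p18,x1)}
  {p16, p17, p18} × {x2} = {(p16,x2), (p17,x2), (p18,x2)}
  {p16, p18} × {x1, x2} = {(p16,x1), (p16,x2), (p18,x1), (p18,x2)}
  {p16, p17, p18} × {x1, x2} = {(p16,x1), (p16,x2), (p17,x1), (p17,x2), (p18,x1), (p18,x2)}
These 10 distinct sets form the basis B.
Close under arbitrary unions to get τ_{X×Y}; counting gives |τ_{X×Y}| = 16.


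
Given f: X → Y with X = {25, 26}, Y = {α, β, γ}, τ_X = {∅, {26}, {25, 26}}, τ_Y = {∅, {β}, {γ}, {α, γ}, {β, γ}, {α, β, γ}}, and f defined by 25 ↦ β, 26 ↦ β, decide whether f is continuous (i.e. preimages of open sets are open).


f IS continuous.

Compute f^{-1}(U) for each U ∈ τ_Y:
  U = ∅: f^{-1}(U) = ∅ ∈ τ_X ✓.
  U = {β}: f^{-1}(U) = {25, 26} ∈ τ_X ✓.
  U = {γ}: f^{-1}(U) = ∅ ∈ τ_X ✓.
  U = {α, γ}: f^{-1}(U) = ∅ ∈ τ_X ✓.
  U = {β, γ}: f^{-1}(U) = {25, 26} ∈ τ_X ✓.
  U = {α, β, γ}: f^{-1}(U) = {25, 26} ∈ τ_X ✓.
Every preimage lies in τ_X, so f IS continuous.


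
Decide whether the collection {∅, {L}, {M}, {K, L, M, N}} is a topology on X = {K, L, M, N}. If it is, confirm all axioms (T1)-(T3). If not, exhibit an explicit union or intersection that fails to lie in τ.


τ is NOT a topology on X.

Axiom (T1): ∅ ∈ τ? Yes; X ∈ τ? Yes.
Axiom (T2/T3): check pairwise unions and intersections of members of τ.
Counterexample for (T2): {L} ∪ {M} = {L, M} ∉ τ. Therefore τ is NOT a topology.


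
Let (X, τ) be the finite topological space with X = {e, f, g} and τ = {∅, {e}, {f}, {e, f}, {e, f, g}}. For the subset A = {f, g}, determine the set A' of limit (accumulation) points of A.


A' = {g}

For each x ∈ X, list the open sets U ∈ τ with x ∈ U, then check whether U ∩ (A ∖ {x}) ≠ ∅ for every such U.
  x = e: open {e} ∋ x has {e} ∩ (A ∖ {e}) = ∅, so x is NOT a limit point.
  x = f: open {f} ∋ x has {f} ∩ (A ∖ {f}) = ∅, so x is NOT a limit point.
  x = g: opens ∋ x are {e, f, g}; each meets A ∖ {g}, so x IS a limit point.
Collecting: A' = {g}.


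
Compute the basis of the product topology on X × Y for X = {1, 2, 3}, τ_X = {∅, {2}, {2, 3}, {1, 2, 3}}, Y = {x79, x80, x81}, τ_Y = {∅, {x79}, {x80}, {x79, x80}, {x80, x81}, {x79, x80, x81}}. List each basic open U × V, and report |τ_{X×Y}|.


Basis B = {∅ × ∅, {2} × {x79}, {2} × {x80}, {2} × {x79, x80}, {2, 3} × {x79}, {2} × {x80, x81}, {2, 3} × {x80}, {1, 2, 3} × {x79}, {1, 2, 3} × {x80}, {2} × {x79, x80, x81}, {2, 3} × {x79, x80}, {2, 3} × {x80, x81}, {1, 2, 3} × {x79, x80}, {1, 2, 3} × {x80, x81}, {2, 3} × {x79, x80, x81}, {1, 2, 3} × {x79, x80, x81}}; |τ_{X×Y}| = 40.

Enumerate products U × V with U ∈ τ_X, V ∈ τ_Y (deduplicated):
  ∅ × ∅ = {} (∅)
  {2} × {x79} = {(2,x79)}
  {2} × {x80} = {(2,x80)}
  {2} × {x79, x80} = {(2,x79), (2,x80)}
  {2, 3} × {x79} = {(2,x79), (3,x79)}
  {2} × {x80, x81} = {(2,x80), (2,x81)}
  {2, 3} × {x80} = {(2,x80), (3,x80)}
  {1, 2, 3} × {x79} = {(1,x79), (2,x79), (3,x79)}
  {1, 2, 3} × {x80} = {(1,x80), (2,x80), (3,x80)}
  {2} × {x79, x80, x81} = {(2,x79), (2,x80), (2,x81)}
  {2, 3} × {x79, x80} = {(2,x79), (2,x80), (3,x79), (3,x80)}
  {2, 3} × {x80, x81} = {(2,x80), (2,x81), (3,x80), (3,x81)}
  {1, 2, 3} × {x79, x80} = {(1,x79), (1,x80), (2,x79), (2,x80), (3,x79), (3,x80)}
  {1, 2, 3} × {x80, x81} = {(1,x80), (1,x81), (2,x80), (2,x81), (3,x80), (3,x81)}
  {2, 3} × {x79, x80, x81} = {(2,x79), (2,x80), (2,x81), (3,x79), (3,x80), (3,x81)}
  {1, 2, 3} × {x79, x80, x81} = {(1,x79), (1,x80), (1,x81), (2,x79), (2,x80), (2,x81), (3,x79), (3,x80), (3,x81)}
These 16 distinct sets form the basis B.
Close under arbitrary unions to get τ_{X×Y}; counting gives |τ_{X×Y}| = 40.


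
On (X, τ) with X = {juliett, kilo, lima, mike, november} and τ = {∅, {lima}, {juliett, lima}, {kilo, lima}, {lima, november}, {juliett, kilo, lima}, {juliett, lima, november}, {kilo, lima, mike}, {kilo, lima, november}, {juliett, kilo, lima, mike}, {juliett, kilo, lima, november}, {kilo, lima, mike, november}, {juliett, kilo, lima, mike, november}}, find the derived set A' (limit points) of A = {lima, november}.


A' = {juliett, kilo, mike, november}

For each x ∈ X, list the open sets U ∈ τ with x ∈ U, then check whether U ∩ (A ∖ {x}) ≠ ∅ for every such U.
  x = juliett: opens ∋ x are {juliett, lima}, {juliett, kilo, lima}, {juliett, lima, november}, {juliett, kilo, lima, mike}, {juliett, kilo, lima, november}, {juliett, kilo, lima, mike, november}; each meets A ∖ {juliett}, so x IS a limit point.
  x = kilo: opens ∋ x are {kilo, lima}, {juliett, kilo, lima}, {kilo, lima, mike}, {kilo, lima, november}, {juliett, kilo, lima, mike}, {juliett, kilo, lima, november}, {kilo, lima, mike, november}, {juliett, kilo, lima, mike, november}; each meets A ∖ {kilo}, so x IS a limit point.
  x = lima: open {lima} ∋ x has {lima} ∩ (A ∖ {lima}) = ∅, so x is NOT a limit point.
  x = mike: opens ∋ x are {kilo, lima, mike}, {juliett, kilo, lima, mike}, {kilo, lima, mike, november}, {juliett, kilo, lima, mike, november}; each meets A ∖ {mike}, so x IS a limit point.
  x = november: opens ∋ x are {lima, november}, {juliett, lima, november}, {kilo, lima, november}, {juliett, kilo, lima, november}, {kilo, lima, mike, november}, {juliett, kilo, lima, mike, november}; each meets A ∖ {november}, so x IS a limit point.
Collecting: A' = {juliett, kilo, mike, november}.


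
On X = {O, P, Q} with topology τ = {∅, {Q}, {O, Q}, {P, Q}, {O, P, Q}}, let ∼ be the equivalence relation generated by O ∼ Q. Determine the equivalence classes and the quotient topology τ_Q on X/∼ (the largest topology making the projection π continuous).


X/∼ = {[O=Q], [P]}; |τ_Q| = 3.

Equivalence classes: [O=Q], [P].
Quotient map π: X → X/∼ sends O ↦ [O=Q], P ↦ [P], Q ↦ [O=Q].
For each subset V ⊆ X/∼, compute π^{-1}(V) ⊆ X and check whether π^{-1}(V) ∈ τ. V is open in τ_Q iff π^{-1}(V) ∈ τ.
  V = {}: π^{-1}(V) = ∅ ∈ τ ✓.
  V = {[O=Q]}: π^{-1}(V) = {O, Q} ∈ τ ✓.
  V = {[P]}: π^{-1}(V) = {P} ∉ τ ✗.
  V = {[O=Q], [P]}: π^{-1}(V) = {O, P, Q} ∈ τ ✓.
Open sets in the quotient: τ_Q = {{}, {[O=Q]}, {[O=Q], [P]}} (3 elements).


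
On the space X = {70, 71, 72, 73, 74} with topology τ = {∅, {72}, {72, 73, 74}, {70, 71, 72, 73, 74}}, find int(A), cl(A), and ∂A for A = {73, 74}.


int(A) = ∅, cl(A) = {70, 71, 73, 74}, ∂A = {70, 71, 73, 74}.

Closed sets in (X, τ) are complements of opens:
  closed(X, τ) = {∅, {70, 71}, {70, 71, 73, 74}, {70, 71, 72, 73, 74}}.
int(A) = ⋃ {U ∈ τ : U ⊆ A}. Opens contained in A: ∅.
Taking the union of these: int(A) = ∅.
cl(A) = ⋂ {C closed : A ⊆ C}. Closed sets containing A: {70, 71, 73, 74}, {70, 71, 72, 73, 74}.
Intersecting these: cl(A) = {70, 71, 73, 74}.
∂A = cl(A) ∖ int(A) = {70, 71, 73, 74} ∖ ∅ = {70, 71, 73, 74}.


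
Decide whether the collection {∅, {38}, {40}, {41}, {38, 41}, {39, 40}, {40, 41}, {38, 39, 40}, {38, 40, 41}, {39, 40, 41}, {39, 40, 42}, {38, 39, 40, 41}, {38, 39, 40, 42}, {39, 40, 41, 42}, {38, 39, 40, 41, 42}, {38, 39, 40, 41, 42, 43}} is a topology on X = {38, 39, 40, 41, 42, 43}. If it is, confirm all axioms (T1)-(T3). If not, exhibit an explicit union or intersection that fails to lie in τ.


τ is NOT a topology on X.

Axiom (T1): ∅ ∈ τ? Yes; X ∈ τ? Yes.
Axiom (T2/T3): check pairwise unions and intersections of members of τ.
Counterexample for (T2): {38} ∪ {40} = {38, 40} ∉ τ. Therefore τ is NOT a topology.


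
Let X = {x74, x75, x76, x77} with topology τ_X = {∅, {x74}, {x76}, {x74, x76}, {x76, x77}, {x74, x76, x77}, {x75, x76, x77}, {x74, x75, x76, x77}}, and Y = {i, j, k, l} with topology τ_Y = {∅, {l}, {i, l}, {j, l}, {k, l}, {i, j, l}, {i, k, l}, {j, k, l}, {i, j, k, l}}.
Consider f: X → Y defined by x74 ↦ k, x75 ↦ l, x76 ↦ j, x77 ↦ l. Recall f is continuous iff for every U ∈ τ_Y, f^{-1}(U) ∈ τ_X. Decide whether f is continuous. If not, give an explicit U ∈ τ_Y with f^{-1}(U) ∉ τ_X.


f is NOT continuous.

Compute f^{-1}(U) for each U ∈ τ_Y:
  U = ∅: f^{-1}(U) = ∅ ∈ τ_X ✓.
  U = {l}: f^{-1}(U) = {x75, x77} ∉ τ_X ✗.
  U = {i, l}: f^{-1}(U) = {x75, x77} ∉ τ_X ✗.
  U = {j, l}: f^{-1}(U) = {x75, x76, x77} ∈ τ_X ✓.
  U = {k, l}: f^{-1}(U) = {x74, x75, x77} ∉ τ_X ✗.
  U = {i, j, l}: f^{-1}(U) = {x75, x76, x77} ∈ τ_X ✓.
  U = {i, k, l}: f^{-1}(U) = {x74, x75, x77} ∉ τ_X ✗.
  U = {j, k, l}: f^{-1}(U) = {x74, x75, x76, x77} ∈ τ_X ✓.
  U = {i, j, k, l}: f^{-1}(U) = {x74, x75, x76, x77} ∈ τ_X ✓.
Found U = {l} with f^{-1}(U) = {x75, x77} not in τ_X. Therefore f is NOT continuous.


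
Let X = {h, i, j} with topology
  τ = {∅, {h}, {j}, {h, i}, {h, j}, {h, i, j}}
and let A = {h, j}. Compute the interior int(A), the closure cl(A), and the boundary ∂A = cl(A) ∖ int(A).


int(A) = {h, j}, cl(A) = {h, i, j}, ∂A = {i}.

Closed sets in (X, τ) are complements of opens:
  closed(X, τ) = {∅, {i}, {j}, {h, i}, {i, j}, {h, i, j}}.
int(A) = ⋃ {U ∈ τ : U ⊆ A}. Opens contained in A: ∅, {h}, {j}, {h, j}.
Taking the union of these: int(A) = {h, j}.
cl(A) = ⋂ {C closed : A ⊆ C}. Closed sets containing A: {h, i, j}.
Intersecting these: cl(A) = {h, i, j}.
∂A = cl(A) ∖ int(A) = {h, i, j} ∖ {h, j} = {i}.


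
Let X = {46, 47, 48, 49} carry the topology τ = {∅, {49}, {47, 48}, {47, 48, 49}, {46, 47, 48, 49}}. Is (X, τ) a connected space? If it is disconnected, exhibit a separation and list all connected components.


(X, τ) is connected.

Find clopen sets (U ∈ τ with X ∖ U ∈ τ):
  U = ∅, X ∖ U = {46, 47, 48, 49} — both open, so U is clopen.
  U = {46, 47, 48, 49}, X ∖ U = ∅ — both open, so U is clopen.
Only trivial clopens (∅ and X) exist, so (X, τ) is connected.
Compute connected components by grouping points that agree on all clopens:
  component: {46, 47, 48, 49}


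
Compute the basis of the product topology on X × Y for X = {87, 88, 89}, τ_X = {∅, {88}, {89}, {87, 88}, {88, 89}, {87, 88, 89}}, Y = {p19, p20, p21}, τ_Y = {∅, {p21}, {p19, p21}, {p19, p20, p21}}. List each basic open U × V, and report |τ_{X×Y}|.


Basis B = {∅ × ∅, {88} × {p21}, {89} × {p21}, {87, 88} × {p21}, {88} × {p19, p21}, {88, 89} × {p21}, {89} × {p19, p21}, {87, 88, 89} × {p21}, {88} × {p19, p20, p21}, {89} × {p19, p20, p21}, {87, 88} × {p19, p21}, {88, 89} × {p19, p21}, {87, 88} × {p19, p20, p21}, {87, 88, 89} × {p19, p21}, {88, 89} × {p19, p20, p21}, {87, 88, 89} × {p19, p20, p21}}; |τ_{X×Y}| = 40.

Enumerate products U × V with U ∈ τ_X, V ∈ τ_Y (deduplicated):
  ∅ × ∅ = {} (∅)
  {88} × {p21} = {(88,p21)}
  {89} × {p21} = {(89,p21)}
  {87, 88} × {p21} = {(87,p21), (88,p21)}
  {88} × {p19, p21} = {(88,p19), (88,p21)}
  {88, 89} × {p21} = {(88,p21), (89,p21)}
  {89} × {p19, p21} = {(89,p19), (89,p21)}
  {87, 88, 89} × {p21} = {(87,p21), (88,p21), (89,p21)}
  {88} × {p19, p20, p21} = {(88,p19), (88,p20), (88,p21)}
  {89} × {p19, p20, p21} = {(89,p19), (89,p20), (89,p21)}
  {87, 88} × {p19, p21} = {(87,p19), (87,p21), (88,p19), (88,p21)}
  {88, 89} × {p19, p21} = {(88,p19), (88,p21), (89,p19), (89,p21)}
  {87, 88} × {p19, p20, p21} = {(87,p19), (87,p20), (87,p21), (88,p19), (88,p20), (88,p21)}
  {87, 88, 89} × {p19, p21} = {(87,p19), (87,p21), (88,p19), (88,p21), (89,p19), (89,p21)}
  {88, 89} × {p19, p20, p21} = {(88,p19), (88,p20), (88,p21), (89,p19), (89,p20), (89,p21)}
  {87, 88, 89} × {p19, p20, p21} = {(87,p19), (87,p20), (87,p21), (88,p19), (88,p20), (88,p21), (89,p19), (89,p20), (89,p21)}
These 16 distinct sets form the basis B.
Close under arbitrary unions to get τ_{X×Y}; counting gives |τ_{X×Y}| = 40.


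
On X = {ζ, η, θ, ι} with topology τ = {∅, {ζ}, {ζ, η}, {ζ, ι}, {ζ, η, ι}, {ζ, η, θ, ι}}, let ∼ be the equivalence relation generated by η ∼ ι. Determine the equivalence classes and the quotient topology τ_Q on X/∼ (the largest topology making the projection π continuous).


X/∼ = {[ζ], [η=ι], [θ]}; |τ_Q| = 4.

Equivalence classes: [ζ], [η=ι], [θ].
Quotient map π: X → X/∼ sends ζ ↦ [ζ], η ↦ [η=ι], θ ↦ [θ], ι ↦ [η=ι].
For each subset V ⊆ X/∼, compute π^{-1}(V) ⊆ X and check whether π^{-1}(V) ∈ τ. V is open in τ_Q iff π^{-1}(V) ∈ τ.
  V = {}: π^{-1}(V) = ∅ ∈ τ ✓.
  V = {[ζ]}: π^{-1}(V) = {ζ} ∈ τ ✓.
  V = {[η=ι]}: π^{-1}(V) = {η, ι} ∉ τ ✗.
  V = {[ζ], [η=ι]}: π^{-1}(V) = {ζ, η, ι} ∈ τ ✓.
  V = {[θ]}: π^{-1}(V) = {θ} ∉ τ ✗.
  V = {[ζ], [θ]}: π^{-1}(V) = {ζ, θ} ∉ τ ✗.
  V = {[η=ι], [θ]}: π^{-1}(V) = {η, θ, ι} ∉ τ ✗.
  V = {[ζ], [η=ι], [θ]}: π^{-1}(V) = {ζ, η, θ, ι} ∈ τ ✓.
Open sets in the quotient: τ_Q = {{}, {[ζ]}, {[ζ], [η=ι]}, {[ζ], [η=ι], [θ]}} (4 elements).


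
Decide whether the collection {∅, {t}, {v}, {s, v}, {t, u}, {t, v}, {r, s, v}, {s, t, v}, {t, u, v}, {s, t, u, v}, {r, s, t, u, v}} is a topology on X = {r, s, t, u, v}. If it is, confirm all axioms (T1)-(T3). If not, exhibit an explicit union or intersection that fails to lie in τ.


τ is NOT a topology on X.

Axiom (T1): ∅ ∈ τ? Yes; X ∈ τ? Yes.
Axiom (T2/T3): check pairwise unions and intersections of members of τ.
Counterexample for (T2): {t} ∪ {r, s, v} = {r, s, t, v} ∉ τ. Therefore τ is NOT a topology.


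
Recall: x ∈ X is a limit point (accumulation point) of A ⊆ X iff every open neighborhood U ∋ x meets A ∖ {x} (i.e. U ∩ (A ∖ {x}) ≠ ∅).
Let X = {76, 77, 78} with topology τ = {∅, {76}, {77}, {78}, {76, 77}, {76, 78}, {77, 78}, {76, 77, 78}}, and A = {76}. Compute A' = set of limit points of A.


A' = ∅

For each x ∈ X, list the open sets U ∈ τ with x ∈ U, then check whether U ∩ (A ∖ {x}) ≠ ∅ for every such U.
  x = 76: open {76} ∋ x has {76} ∩ (A ∖ {76}) = ∅, so x is NOT a limit point.
  x = 77: open {77} ∋ x has {77} ∩ (A ∖ {77}) = ∅, so x is NOT a limit point.
  x = 78: open {78} ∋ x has {78} ∩ (A ∖ {78}) = ∅, so x is NOT a limit point.
Collecting: A' = ∅.


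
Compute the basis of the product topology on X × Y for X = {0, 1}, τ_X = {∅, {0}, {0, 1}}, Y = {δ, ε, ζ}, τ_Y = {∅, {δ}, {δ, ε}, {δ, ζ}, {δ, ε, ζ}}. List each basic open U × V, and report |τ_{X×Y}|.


Basis B = {∅ × ∅, {0} × {δ}, {0} × {δ, ε}, {0} × {δ, ζ}, {0, 1} × {δ}, {0} × {δ, ε, ζ}, {0, 1} × {δ, ε}, {0, 1} × {δ, ζ}, {0, 1} × {δ, ε, ζ}}; |τ_{X×Y}| = 14.

Enumerate products U × V with U ∈ τ_X, V ∈ τ_Y (deduplicated):
  ∅ × ∅ = {} (∅)
  {0} × {δ} = {(0,δ)}
  {0} × {δ, ε} = {(0,δ), (0,ε)}
  {0} × {δ, ζ} = {(0,δ), (0,ζ)}
  {0, 1} × {δ} = {(0,δ), (1,δ)}
  {0} × {δ, ε, ζ} = {(0,δ), (0,ε), (0,ζ)}
  {0, 1} × {δ, ε} = {(0,δ), (0,ε), (1,δ), (1,ε)}
  {0, 1} × {δ, ζ} = {(0,δ), (0,ζ), (1,δ), (1,ζ)}
  {0, 1} × {δ, ε, ζ} = {(0,δ), (0,ε), (0,ζ), (1,δ), (1,ε), (1,ζ)}
These 9 distinct sets form the basis B.
Close under arbitrary unions to get τ_{X×Y}; counting gives |τ_{X×Y}| = 14.


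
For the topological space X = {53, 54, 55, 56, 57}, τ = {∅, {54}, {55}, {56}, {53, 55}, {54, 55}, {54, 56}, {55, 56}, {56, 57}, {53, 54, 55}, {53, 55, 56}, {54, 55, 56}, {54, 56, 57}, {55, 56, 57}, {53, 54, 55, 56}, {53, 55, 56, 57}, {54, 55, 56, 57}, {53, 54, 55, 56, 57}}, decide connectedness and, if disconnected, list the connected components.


(X, τ) is disconnected; components = [{54}, {53, 55}, {56, 57}].

Find clopen sets (U ∈ τ with X ∖ U ∈ τ):
  U = ∅, X ∖ U = {53, 54, 55, 56, 57} — both open, so U is clopen.
  U = {54}, X ∖ U = {53, 55, 56, 57} — both open, so U is clopen.
  U = {53, 55}, X ∖ U = {54, 56, 57} — both open, so U is clopen.
  U = {56, 57}, X ∖ U = {53, 54, 55} — both open, so U is clopen.
  U = {53, 54, 55}, X ∖ U = {56, 57} — both open, so U is clopen.
  U = {54, 56, 57}, X ∖ U = {53, 55} — both open, so U is clopen.
  U = {53, 55, 56, 57}, X ∖ U = {54} — both open, so U is clopen.
  U = {53, 54, 55, 56, 57}, X ∖ U = ∅ — both open, so U is clopen.
Nontrivial clopen(s) exist: e.g. {54, 56, 57}. So (X, τ) is disconnected.
Compute connected components by grouping points that agree on all clopens:
  component: {54}
  component: {53, 55}
  component: {56, 57}


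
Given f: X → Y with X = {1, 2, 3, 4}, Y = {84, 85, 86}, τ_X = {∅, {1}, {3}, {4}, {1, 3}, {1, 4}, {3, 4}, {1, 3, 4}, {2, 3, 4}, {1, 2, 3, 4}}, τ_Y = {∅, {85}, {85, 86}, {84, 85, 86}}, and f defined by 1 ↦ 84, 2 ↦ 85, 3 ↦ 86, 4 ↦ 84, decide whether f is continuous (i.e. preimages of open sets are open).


f is NOT continuous.

Compute f^{-1}(U) for each U ∈ τ_Y:
  U = ∅: f^{-1}(U) = ∅ ∈ τ_X ✓.
  U = {85}: f^{-1}(U) = {2} ∉ τ_X ✗.
  U = {85, 86}: f^{-1}(U) = {2, 3} ∉ τ_X ✗.
  U = {84, 85, 86}: f^{-1}(U) = {1, 2, 3, 4} ∈ τ_X ✓.
Found U = {85} with f^{-1}(U) = {2} not in τ_X. Therefore f is NOT continuous.


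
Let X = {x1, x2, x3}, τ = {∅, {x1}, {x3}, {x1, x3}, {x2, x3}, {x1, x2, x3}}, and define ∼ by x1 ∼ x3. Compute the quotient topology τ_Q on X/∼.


X/∼ = {[x1=x3], [x2]}; |τ_Q| = 3.

Equivalence classes: [x1=x3], [x2].
Quotient map π: X → X/∼ sends x1 ↦ [x1=x3], x2 ↦ [x2], x3 ↦ [x1=x3].
For each subset V ⊆ X/∼, compute π^{-1}(V) ⊆ X and check whether π^{-1}(V) ∈ τ. V is open in τ_Q iff π^{-1}(V) ∈ τ.
  V = {}: π^{-1}(V) = ∅ ∈ τ ✓.
  V = {[x1=x3]}: π^{-1}(V) = {x1, x3} ∈ τ ✓.
  V = {[x2]}: π^{-1}(V) = {x2} ∉ τ ✗.
  V = {[x1=x3], [x2]}: π^{-1}(V) = {x1, x2, x3} ∈ τ ✓.
Open sets in the quotient: τ_Q = {{}, {[x1=x3]}, {[x1=x3], [x2]}} (3 elements).


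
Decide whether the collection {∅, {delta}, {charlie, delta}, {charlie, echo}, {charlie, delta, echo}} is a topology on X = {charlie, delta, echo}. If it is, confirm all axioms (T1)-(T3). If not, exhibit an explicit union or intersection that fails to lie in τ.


τ is NOT a topology on X.

Axiom (T1): ∅ ∈ τ? Yes; X ∈ τ? Yes.
Axiom (T2/T3): check pairwise unions and intersections of members of τ.
Counterexample for (T3): {charlie, delta} ∩ {charlie, echo} = {charlie} ∉ τ. Therefore τ is NOT a topology.


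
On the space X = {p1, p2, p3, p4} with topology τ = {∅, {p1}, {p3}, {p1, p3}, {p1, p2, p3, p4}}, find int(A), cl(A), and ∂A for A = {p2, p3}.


int(A) = {p3}, cl(A) = {p2, p3, p4}, ∂A = {p2, p4}.

Closed sets in (X, τ) are complements of opens:
  closed(X, τ) = {∅, {p2, p4}, {p1, p2, p4}, {p2, p3, p4}, {p1, p2, p3, p4}}.
int(A) = ⋃ {U ∈ τ : U ⊆ A}. Opens contained in A: ∅, {p3}.
Taking the union of these: int(A) = {p3}.
cl(A) = ⋂ {C closed : A ⊆ C}. Closed sets containing A: {p2, p3, p4}, {p1, p2, p3, p4}.
Intersecting these: cl(A) = {p2, p3, p4}.
∂A = cl(A) ∖ int(A) = {p2, p3, p4} ∖ {p3} = {p2, p4}.


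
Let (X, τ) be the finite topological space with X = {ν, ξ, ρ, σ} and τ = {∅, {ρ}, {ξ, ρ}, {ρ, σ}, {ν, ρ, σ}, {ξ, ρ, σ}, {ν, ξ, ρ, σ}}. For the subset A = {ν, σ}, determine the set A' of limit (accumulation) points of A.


A' = {ν}

For each x ∈ X, list the open sets U ∈ τ with x ∈ U, then check whether U ∩ (A ∖ {x}) ≠ ∅ for every such U.
  x = ν: opens ∋ x are {ν, ρ, σ}, {ν, ξ, ρ, σ}; each meets A ∖ {ν}, so x IS a limit point.
  x = ξ: open {ξ, ρ} ∋ x has {ξ, ρ} ∩ (A ∖ {ξ}) = ∅, so x is NOT a limit point.
  x = ρ: open {ρ} ∋ x has {ρ} ∩ (A ∖ {ρ}) = ∅, so x is NOT a limit point.
  x = σ: open {ρ, σ} ∋ x has {ρ, σ} ∩ (A ∖ {σ}) = ∅, so x is NOT a limit point.
Collecting: A' = {ν}.


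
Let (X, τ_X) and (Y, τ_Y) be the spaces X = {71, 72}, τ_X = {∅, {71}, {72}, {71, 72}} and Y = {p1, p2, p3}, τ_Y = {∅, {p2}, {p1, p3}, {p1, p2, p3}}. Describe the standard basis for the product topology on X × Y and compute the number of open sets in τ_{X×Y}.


Basis B = {∅ × ∅, {71} × {p2}, {72} × {p2}, {71} × {p1, p3}, {71, 72} × {p2}, {72} × {p1, p3}, {71} × {p1, p2, p3}, {72} × {p1, p2, p3}, {71, 72} × {p1, p3}, {71, 72} × {p1, p2, p3}}; |τ_{X×Y}| = 16.

Enumerate products U × V with U ∈ τ_X, V ∈ τ_Y (deduplicated):
  ∅ × ∅ = {} (∅)
  {71} × {p2} = {(71,p2)}
  {72} × {p2} = {(72,p2)}
  {71} × {p1, p3} = {(71,p1), (71,p3)}
  {71, 72} × {p2} = {(71,p2), (72,p2)}
  {72} × {p1, p3} = {(72,p1), (72,p3)}
  {71} × {p1, p2, p3} = {(71,p1), (71,p2), (71,p3)}
  {72} × {p1, p2, p3} = {(72,p1), (72,p2), (72,p3)}
  {71, 72} × {p1, p3} = {(71,p1), (71,p3), (72,p1), (72,p3)}
  {71, 72} × {p1, p2, p3} = {(71,p1), (71,p2), (71,p3), (72,p1), (72,p2), (72,p3)}
These 10 distinct sets form the basis B.
Close under arbitrary unions to get τ_{X×Y}; counting gives |τ_{X×Y}| = 16.


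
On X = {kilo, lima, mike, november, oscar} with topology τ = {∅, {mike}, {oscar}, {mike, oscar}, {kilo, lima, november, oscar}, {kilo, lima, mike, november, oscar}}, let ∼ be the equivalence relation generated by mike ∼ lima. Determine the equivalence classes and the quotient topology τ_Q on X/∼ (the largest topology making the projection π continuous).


X/∼ = {[kilo], [lima=mike], [november], [oscar]}; |τ_Q| = 3.

Equivalence classes: [kilo], [lima=mike], [november], [oscar].
Quotient map π: X → X/∼ sends kilo ↦ [kilo], lima ↦ [lima=mike], mike ↦ [lima=mike], november ↦ [november], oscar ↦ [oscar].
For each subset V ⊆ X/∼, compute π^{-1}(V) ⊆ X and check whether π^{-1}(V) ∈ τ. V is open in τ_Q iff π^{-1}(V) ∈ τ.
  V = {}: π^{-1}(V) = ∅ ∈ τ ✓.
  V = {[kilo]}: π^{-1}(V) = {kilo} ∉ τ ✗.
  V = {[lima=mike]}: π^{-1}(V) = {lima, mike} ∉ τ ✗.
  V = {[kilo], [lima=mike]}: π^{-1}(V) = {kilo, lima, mike} ∉ τ ✗.
  V = {[november]}: π^{-1}(V) = {november} ∉ τ ✗.
  V = {[kilo], [november]}: π^{-1}(V) = {kilo, november} ∉ τ ✗.
  V = {[lima=mike], [november]}: π^{-1}(V) = {lima, mike, november} ∉ τ ✗.
  V = {[kilo], [lima=mike], [november]}: π^{-1}(V) = {kilo, lima, mike, november} ∉ τ ✗.
  V = {[oscar]}: π^{-1}(V) = {oscar} ∈ τ ✓.
  V = {[kilo], [oscar]}: π^{-1}(V) = {kilo, oscar} ∉ τ ✗.
  V = {[lima=mike], [oscar]}: π^{-1}(V) = {lima, mike, oscar} ∉ τ ✗.
  V = {[kilo], [lima=mike], [oscar]}: π^{-1}(V) = {kilo, lima, mike, oscar} ∉ τ ✗.
  V = {[november], [oscar]}: π^{-1}(V) = {november, oscar} ∉ τ ✗.
  V = {[kilo], [november], [oscar]}: π^{-1}(V) = {kilo, november, oscar} ∉ τ ✗.
  V = {[lima=mike], [november], [oscar]}: π^{-1}(V) = {lima, mike, november, oscar} ∉ τ ✗.
  V = {[kilo], [lima=mike], [november], [oscar]}: π^{-1}(V) = {kilo, lima, mike, november, oscar} ∈ τ ✓.
Open sets in the quotient: τ_Q = {{}, {[oscar]}, {[kilo], [lima=mike], [november], [oscar]}} (3 elements).


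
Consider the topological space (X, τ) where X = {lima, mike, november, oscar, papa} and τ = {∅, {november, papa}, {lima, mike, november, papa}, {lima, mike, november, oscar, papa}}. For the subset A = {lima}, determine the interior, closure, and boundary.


int(A) = ∅, cl(A) = {lima, mike, oscar}, ∂A = {lima, mike, oscar}.

Closed sets in (X, τ) are complements of opens:
  closed(X, τ) = {∅, {oscar}, {lima, mike, oscar}, {lima, mike, november, oscar, papa}}.
int(A) = ⋃ {U ∈ τ : U ⊆ A}. Opens contained in A: ∅.
Taking the union of these: int(A) = ∅.
cl(A) = ⋂ {C closed : A ⊆ C}. Closed sets containing A: {lima, mike, oscar}, {lima, mike, november, oscar, papa}.
Intersecting these: cl(A) = {lima, mike, oscar}.
∂A = cl(A) ∖ int(A) = {lima, mike, oscar} ∖ ∅ = {lima, mike, oscar}.


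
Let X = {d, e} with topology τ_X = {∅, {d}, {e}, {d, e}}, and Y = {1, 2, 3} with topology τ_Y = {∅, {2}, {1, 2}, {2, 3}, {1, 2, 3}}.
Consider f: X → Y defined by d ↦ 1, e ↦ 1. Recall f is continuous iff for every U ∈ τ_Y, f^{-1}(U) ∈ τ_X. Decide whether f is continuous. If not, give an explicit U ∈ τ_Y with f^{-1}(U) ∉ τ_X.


f IS continuous.

Compute f^{-1}(U) for each U ∈ τ_Y:
  U = ∅: f^{-1}(U) = ∅ ∈ τ_X ✓.
  U = {2}: f^{-1}(U) = ∅ ∈ τ_X ✓.
  U = {1, 2}: f^{-1}(U) = {d, e} ∈ τ_X ✓.
  U = {2, 3}: f^{-1}(U) = ∅ ∈ τ_X ✓.
  U = {1, 2, 3}: f^{-1}(U) = {d, e} ∈ τ_X ✓.
Every preimage lies in τ_X, so f IS continuous.


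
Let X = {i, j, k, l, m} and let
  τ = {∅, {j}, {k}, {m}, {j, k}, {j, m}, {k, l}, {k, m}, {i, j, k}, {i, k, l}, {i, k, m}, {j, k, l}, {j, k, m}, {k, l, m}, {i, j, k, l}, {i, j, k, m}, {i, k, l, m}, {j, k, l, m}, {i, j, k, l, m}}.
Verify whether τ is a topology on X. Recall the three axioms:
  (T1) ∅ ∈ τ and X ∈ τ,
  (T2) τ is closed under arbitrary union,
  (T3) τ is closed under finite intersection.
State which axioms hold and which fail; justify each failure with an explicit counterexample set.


τ is NOT a topology on X.

Axiom (T1): ∅ ∈ τ? Yes; X ∈ τ? Yes.
Axiom (T2/T3): check pairwise unions and intersections of members of τ.
Counterexample for (T3): {i, j, k} ∩ {i, k, l} = {i, k} ∉ τ. Therefore τ is NOT a topology.


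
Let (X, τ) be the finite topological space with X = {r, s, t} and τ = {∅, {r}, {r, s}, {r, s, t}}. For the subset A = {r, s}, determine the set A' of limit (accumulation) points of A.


A' = {s, t}

For each x ∈ X, list the open sets U ∈ τ with x ∈ U, then check whether U ∩ (A ∖ {x}) ≠ ∅ for every such U.
  x = r: open {r} ∋ x has {r} ∩ (A ∖ {r}) = ∅, so x is NOT a limit point.
  x = s: opens ∋ x are {r, s}, {r, s, t}; each meets A ∖ {s}, so x IS a limit point.
  x = t: opens ∋ x are {r, s, t}; each meets A ∖ {t}, so x IS a limit point.
Collecting: A' = {s, t}.


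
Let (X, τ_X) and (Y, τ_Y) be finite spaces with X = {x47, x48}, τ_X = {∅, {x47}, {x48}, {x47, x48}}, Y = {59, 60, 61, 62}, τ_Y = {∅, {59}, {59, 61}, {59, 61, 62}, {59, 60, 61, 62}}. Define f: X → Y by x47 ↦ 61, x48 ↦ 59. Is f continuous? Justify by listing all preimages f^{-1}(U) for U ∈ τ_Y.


f IS continuous.

Compute f^{-1}(U) for each U ∈ τ_Y:
  U = ∅: f^{-1}(U) = ∅ ∈ τ_X ✓.
  U = {59}: f^{-1}(U) = {x48} ∈ τ_X ✓.
  U = {59, 61}: f^{-1}(U) = {x47, x48} ∈ τ_X ✓.
  U = {59, 61, 62}: f^{-1}(U) = {x47, x48} ∈ τ_X ✓.
  U = {59, 60, 61, 62}: f^{-1}(U) = {x47, x48} ∈ τ_X ✓.
Every preimage lies in τ_X, so f IS continuous.


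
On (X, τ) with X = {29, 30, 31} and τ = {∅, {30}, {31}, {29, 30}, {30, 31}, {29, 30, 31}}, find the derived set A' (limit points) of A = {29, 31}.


A' = ∅

For each x ∈ X, list the open sets U ∈ τ with x ∈ U, then check whether U ∩ (A ∖ {x}) ≠ ∅ for every such U.
  x = 29: open {29, 30} ∋ x has {29, 30} ∩ (A ∖ {29}) = ∅, so x is NOT a limit point.
  x = 30: open {30} ∋ x has {30} ∩ (A ∖ {30}) = ∅, so x is NOT a limit point.
  x = 31: open {31} ∋ x has {31} ∩ (A ∖ {31}) = ∅, so x is NOT a limit point.
Collecting: A' = ∅.


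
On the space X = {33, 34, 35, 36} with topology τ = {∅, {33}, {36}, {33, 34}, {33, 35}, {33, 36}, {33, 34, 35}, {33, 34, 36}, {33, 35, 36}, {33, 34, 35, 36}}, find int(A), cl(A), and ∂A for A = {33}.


int(A) = {33}, cl(A) = {33, 34, 35}, ∂A = {34, 35}.

Closed sets in (X, τ) are complements of opens:
  closed(X, τ) = {∅, {34}, {35}, {36}, {34, 35}, {34, 36}, {35, 36}, {33, 34, 35}, {34, 35, 36}, {33, 34, 35, 36}}.
int(A) = ⋃ {U ∈ τ : U ⊆ A}. Opens contained in A: ∅, {33}.
Taking the union of these: int(A) = {33}.
cl(A) = ⋂ {C closed : A ⊆ C}. Closed sets containing A: {33, 34, 35}, {33, 34, 35, 36}.
Intersecting these: cl(A) = {33, 34, 35}.
∂A = cl(A) ∖ int(A) = {33, 34, 35} ∖ {33} = {34, 35}.


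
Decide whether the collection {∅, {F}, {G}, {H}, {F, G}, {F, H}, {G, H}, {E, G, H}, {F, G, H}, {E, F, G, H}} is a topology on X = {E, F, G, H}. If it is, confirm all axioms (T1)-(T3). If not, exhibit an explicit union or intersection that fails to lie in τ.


τ IS a topology on X.

Axiom (T1): ∅ ∈ τ? Yes; X ∈ τ? Yes.
Axiom (T2/T3): check pairwise unions and intersections of members of τ.
All pairwise intersections and unions checked — each lies in τ. Therefore τ satisfies (T1), (T2), (T3): it IS a topology on X.


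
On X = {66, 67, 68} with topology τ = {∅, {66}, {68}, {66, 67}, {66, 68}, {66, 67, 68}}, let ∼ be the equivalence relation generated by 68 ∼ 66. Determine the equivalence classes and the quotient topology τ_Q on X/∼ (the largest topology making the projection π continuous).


X/∼ = {[66=68], [67]}; |τ_Q| = 3.

Equivalence classes: [66=68], [67].
Quotient map π: X → X/∼ sends 66 ↦ [66=68], 67 ↦ [67], 68 ↦ [66=68].
For each subset V ⊆ X/∼, compute π^{-1}(V) ⊆ X and check whether π^{-1}(V) ∈ τ. V is open in τ_Q iff π^{-1}(V) ∈ τ.
  V = {}: π^{-1}(V) = ∅ ∈ τ ✓.
  V = {[66=68]}: π^{-1}(V) = {66, 68} ∈ τ ✓.
  V = {[67]}: π^{-1}(V) = {67} ∉ τ ✗.
  V = {[66=68], [67]}: π^{-1}(V) = {66, 67, 68} ∈ τ ✓.
Open sets in the quotient: τ_Q = {{}, {[66=68]}, {[66=68], [67]}} (3 elements).


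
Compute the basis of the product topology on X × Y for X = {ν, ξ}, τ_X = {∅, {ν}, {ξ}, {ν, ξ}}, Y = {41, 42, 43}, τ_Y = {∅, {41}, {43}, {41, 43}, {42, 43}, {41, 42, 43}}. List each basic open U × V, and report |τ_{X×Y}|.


Basis B = {∅ × ∅, {ν} × {41}, {ν} × {43}, {ξ} × {41}, {ξ} × {43}, {ν} × {41, 43}, {ν, ξ} × {41}, {ν} × {42, 43}, {ν, ξ} × {43}, {ξ} × {41, 43}, {ξ} × {42, 43}, {ν} × {41, 42, 43}, {ξ} × {41, 42, 43}, {ν, ξ} × {41, 43}, {ν, ξ} × {42, 43}, {ν, ξ} × {41, 42, 43}}; |τ_{X×Y}| = 36.

Enumerate products U × V with U ∈ τ_X, V ∈ τ_Y (deduplicated):
  ∅ × ∅ = {} (∅)
  {ν} × {41} = {(ν,41)}
  {ν} × {43} = {(ν,43)}
  {ξ} × {41} = {(ξ,41)}
  {ξ} × {43} = {(ξ,43)}
  {ν} × {41, 43} = {(ν,41), (ν,43)}
  {ν, ξ} × {41} = {(ν,41), (ξ,41)}
  {ν} × {42, 43} = {(ν,42), (ν,43)}
  {ν, ξ} × {43} = {(ν,43), (ξ,43)}
  {ξ} × {41, 43} = {(ξ,41), (ξ,43)}
  {ξ} × {42, 43} = {(ξ,42), (ξ,43)}
  {ν} × {41, 42, 43} = {(ν,41), (ν,42), (ν,43)}
  {ξ} × {41, 42, 43} = {(ξ,41), (ξ,42), (ξ,43)}
  {ν, ξ} × {41, 43} = {(ν,41), (ν,43), (ξ,41), (ξ,43)}
  {ν, ξ} × {42, 43} = {(ν,42), (ν,43), (ξ,42), (ξ,43)}
  {ν, ξ} × {41, 42, 43} = {(ν,41), (ν,42), (ν,43), (ξ,41), (ξ,42), (ξ,43)}
These 16 distinct sets form the basis B.
Close under arbitrary unions to get τ_{X×Y}; counting gives |τ_{X×Y}| = 36.


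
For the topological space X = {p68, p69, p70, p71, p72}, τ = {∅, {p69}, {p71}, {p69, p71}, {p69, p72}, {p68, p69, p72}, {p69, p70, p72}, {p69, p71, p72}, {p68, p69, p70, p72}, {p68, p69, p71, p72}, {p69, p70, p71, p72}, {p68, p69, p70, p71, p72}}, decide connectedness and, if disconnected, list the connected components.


(X, τ) is disconnected; components = [{p71}, {p68, p69, p70, p72}].

Find clopen sets (U ∈ τ with X ∖ U ∈ τ):
  U = ∅, X ∖ U = {p68, p69, p70, p71, p72} — both open, so U is clopen.
  U = {p71}, X ∖ U = {p68, p69, p70, p72} — both open, so U is clopen.
  U = {p68, p69, p70, p72}, X ∖ U = {p71} — both open, so U is clopen.
  U = {p68, p69, p70, p71, p72}, X ∖ U = ∅ — both open, so U is clopen.
Nontrivial clopen(s) exist: e.g. {p68, p69, p70, p72}. So (X, τ) is disconnected.
Compute connected components by grouping points that agree on all clopens:
  component: {p71}
  component: {p68, p69, p70, p72}
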